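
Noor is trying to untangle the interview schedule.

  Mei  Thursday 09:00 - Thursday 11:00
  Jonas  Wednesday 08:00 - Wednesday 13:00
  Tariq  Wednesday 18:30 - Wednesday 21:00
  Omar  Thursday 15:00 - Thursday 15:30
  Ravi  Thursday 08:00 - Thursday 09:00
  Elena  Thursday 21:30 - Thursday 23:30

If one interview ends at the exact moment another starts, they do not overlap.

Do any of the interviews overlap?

Check each pair: they overlap iff neither finishes before the other starts.
Sorted by start: Jonas, Tariq, Ravi, Mei, Omar, Elena.
Tariq starts after Jonas ends; Jonas is clear from here.
Ravi starts after Tariq ends; Tariq is clear from here.
Mei starts exactly when Ravi ends (back-to-back, no overlap); Ravi is clear from here.
Omar starts after Mei ends; Mei is clear from here.
Elena starts after Omar ends.
Every pair is clear; the schedule has no overlaps.

No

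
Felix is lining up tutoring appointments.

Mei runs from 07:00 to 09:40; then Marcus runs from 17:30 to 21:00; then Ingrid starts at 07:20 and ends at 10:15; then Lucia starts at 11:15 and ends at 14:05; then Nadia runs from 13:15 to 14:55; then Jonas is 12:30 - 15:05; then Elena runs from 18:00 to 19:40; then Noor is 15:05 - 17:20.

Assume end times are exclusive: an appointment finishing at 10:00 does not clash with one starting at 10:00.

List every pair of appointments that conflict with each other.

Two intervals overlap when each starts before the other ends.
Sorted by start: Mei, Ingrid, Lucia, Jonas, Nadia, Noor, Marcus, Elena.
Ingrid starts before Mei ends → Mei and Ingrid overlap.
Lucia starts after Mei ends; Mei is clear from here.
Lucia starts after Ingrid ends; Ingrid is clear from here.
Jonas starts before Lucia ends → Lucia and Jonas overlap.
Nadia starts before Lucia ends → Lucia and Nadia overlap.
Noor starts after Lucia ends; Lucia is clear from here.
Nadia starts before Jonas ends → Jonas and Nadia overlap.
Noor starts exactly when Jonas ends (back-to-back, no overlap); Jonas is clear from here.
Noor starts after Nadia ends; Nadia is clear from here.
Marcus starts after Noor ends; Noor is clear from here.
Elena starts before Marcus ends → Marcus and Elena overlap.

Elena & Marcus, Ingrid & Mei, Jonas & Lucia, Jonas & Nadia, Lucia & Nadia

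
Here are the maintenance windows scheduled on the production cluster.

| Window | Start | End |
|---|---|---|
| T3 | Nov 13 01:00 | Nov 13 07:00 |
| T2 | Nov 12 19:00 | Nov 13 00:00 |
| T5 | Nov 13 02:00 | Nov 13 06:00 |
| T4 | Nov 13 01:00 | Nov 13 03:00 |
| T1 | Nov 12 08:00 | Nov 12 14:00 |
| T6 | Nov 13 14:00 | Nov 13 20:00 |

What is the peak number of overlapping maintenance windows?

Sweep the timeline, counting +1 at each start and −1 at each end (ends before starts at a tie):
Nov 12 08:00 start T1 → 1
Nov 12 14:00 end T1 → 0
Nov 12 19:00 start T2 → 1
Nov 13 00:00 end T2 → 0
Nov 13 01:00 start T3 → 1
Nov 13 01:00 start T4 → 2
Nov 13 02:00 start T5 → 3
Nov 13 03:00 end T4 → 2
Nov 13 06:00 end T5 → 1
Nov 13 07:00 end T3 → 0
Nov 13 14:00 start T6 → 1
Nov 13 20:00 end T6 → 0
Peak is 3, at Nov 13 02:00 (T3, T4, T5).

3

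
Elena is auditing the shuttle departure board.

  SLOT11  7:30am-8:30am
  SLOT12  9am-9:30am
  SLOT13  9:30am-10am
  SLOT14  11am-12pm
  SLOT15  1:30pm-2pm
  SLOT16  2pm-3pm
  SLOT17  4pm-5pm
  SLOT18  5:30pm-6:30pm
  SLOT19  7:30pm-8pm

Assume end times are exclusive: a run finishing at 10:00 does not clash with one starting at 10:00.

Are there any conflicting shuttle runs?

Sorted by start: SLOT11, SLOT12, SLOT13, SLOT14, SLOT15, SLOT16, SLOT17, SLOT18, SLOT19.
SLOT12 starts after SLOT11 ends, so SLOT11 has no further overlaps.
SLOT13 starts exactly when SLOT12 ends (back-to-back, no overlap), so SLOT12 has no further overlaps.
SLOT14 starts after SLOT13 ends, so SLOT13 has no further overlaps.
SLOT15 starts after SLOT14 ends, so SLOT14 has no further overlaps.
SLOT16 starts exactly when SLOT15 ends (back-to-back, no overlap), so SLOT15 has no further overlaps.
SLOT17 starts after SLOT16 ends, so SLOT16 has no further overlaps.
SLOT18 starts after SLOT17 ends, so SLOT17 has no further overlaps.
SLOT19 starts after SLOT18 ends.
Every pair is clear; the schedule has no overlaps.

No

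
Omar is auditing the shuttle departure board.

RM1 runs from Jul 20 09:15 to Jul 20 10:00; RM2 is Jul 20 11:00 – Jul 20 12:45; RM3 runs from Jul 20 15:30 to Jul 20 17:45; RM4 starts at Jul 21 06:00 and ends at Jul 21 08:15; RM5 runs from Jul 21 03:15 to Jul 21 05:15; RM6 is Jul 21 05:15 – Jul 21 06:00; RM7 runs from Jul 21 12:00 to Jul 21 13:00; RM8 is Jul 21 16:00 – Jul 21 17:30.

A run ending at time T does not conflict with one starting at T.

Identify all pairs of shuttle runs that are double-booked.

no conflicts

Sorted by start: RM1, RM2, RM3, RM5, RM6, RM4, RM7, RM8.
RM2 starts after RM1 ends, so RM1 has no further overlaps.
RM3 starts after RM2 ends, so RM2 has no further overlaps.
RM5 starts after RM3 ends, so RM3 has no further overlaps.
RM6 starts exactly when RM5 ends (back-to-back, no overlap), so RM5 has no further overlaps.
RM4 starts exactly when RM6 ends (back-to-back, no overlap), so RM6 has no further overlaps.
RM7 starts after RM4 ends, so RM4 has no further overlaps.
RM8 starts after RM7 ends.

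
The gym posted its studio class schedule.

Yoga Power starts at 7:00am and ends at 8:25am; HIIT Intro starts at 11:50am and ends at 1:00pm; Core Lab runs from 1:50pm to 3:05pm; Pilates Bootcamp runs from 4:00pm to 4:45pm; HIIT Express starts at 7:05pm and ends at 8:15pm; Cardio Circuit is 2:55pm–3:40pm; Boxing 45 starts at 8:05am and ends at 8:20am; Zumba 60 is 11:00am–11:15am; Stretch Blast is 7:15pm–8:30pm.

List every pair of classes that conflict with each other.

Sorted by start: Yoga Power, Boxing 45, Zumba 60, HIIT Intro, Core Lab, Cardio Circuit, Pilates Bootcamp, HIIT Express, Stretch Blast.
Boxing 45 starts before Yoga Power ends → Yoga Power and Boxing 45 overlap.
Zumba 60 starts after Yoga Power ends, so Yoga Power has no further overlaps.
Zumba 60 starts after Boxing 45 ends, so Boxing 45 has no further overlaps.
HIIT Intro starts after Zumba 60 ends, so Zumba 60 has no further overlaps.
Core Lab starts after HIIT Intro ends, so HIIT Intro has no further overlaps.
Cardio Circuit starts before Core Lab ends → Core Lab and Cardio Circuit overlap.
Pilates Bootcamp starts after Core Lab ends, so Core Lab has no further overlaps.
Pilates Bootcamp starts after Cardio Circuit ends, so Cardio Circuit has no further overlaps.
HIIT Express starts after Pilates Bootcamp ends, so Pilates Bootcamp has no further overlaps.
Stretch Blast starts before HIIT Express ends → HIIT Express and Stretch Blast overlap.

Boxing 45 & Yoga Power, Cardio Circuit & Core Lab, HIIT Express & Stretch Blast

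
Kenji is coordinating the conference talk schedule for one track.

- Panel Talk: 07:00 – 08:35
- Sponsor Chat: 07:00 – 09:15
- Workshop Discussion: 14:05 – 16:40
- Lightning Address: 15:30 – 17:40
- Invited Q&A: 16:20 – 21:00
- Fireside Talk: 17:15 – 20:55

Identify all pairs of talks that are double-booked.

Fireside Talk & Invited Q&A, Fireside Talk & Lightning Address, Invited Q&A & Lightning Address, Invited Q&A & Workshop Discussion, Lightning Address & Workshop Discussion, Panel Talk & Sponsor Chat

Sorted by start: Panel Talk, Sponsor Chat, Workshop Discussion, Lightning Address, Invited Q&A, Fireside Talk.
Sponsor Chat starts before Panel Talk ends → Panel Talk and Sponsor Chat overlap.
Workshop Discussion starts after Panel Talk ends, so Panel Talk has no further overlaps.
Workshop Discussion starts after Sponsor Chat ends, so Sponsor Chat has no further overlaps.
Lightning Address starts before Workshop Discussion ends → Workshop Discussion and Lightning Address overlap.
Invited Q&A starts before Workshop Discussion ends → Workshop Discussion and Invited Q&A overlap.
Fireside Talk starts after Workshop Discussion ends.
Invited Q&A starts before Lightning Address ends → Lightning Address and Invited Q&A overlap.
Fireside Talk starts before Lightning Address ends → Lightning Address and Fireside Talk overlap.
Fireside Talk starts before Invited Q&A ends → Invited Q&A and Fireside Talk overlap.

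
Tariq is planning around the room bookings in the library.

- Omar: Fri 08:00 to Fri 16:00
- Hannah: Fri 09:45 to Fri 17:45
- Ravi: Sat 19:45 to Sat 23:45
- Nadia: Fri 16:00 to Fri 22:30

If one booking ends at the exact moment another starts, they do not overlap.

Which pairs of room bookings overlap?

Hannah & Nadia, Hannah & Omar

Sorted by start: Omar, Hannah, Nadia, Ravi.
Hannah starts before Omar ends → Omar and Hannah overlap.
Nadia starts exactly when Omar ends (back-to-back, no overlap) — done with Omar.
Nadia starts before Hannah ends → Hannah and Nadia overlap.
Ravi starts after Hannah ends.
Ravi starts after Nadia ends.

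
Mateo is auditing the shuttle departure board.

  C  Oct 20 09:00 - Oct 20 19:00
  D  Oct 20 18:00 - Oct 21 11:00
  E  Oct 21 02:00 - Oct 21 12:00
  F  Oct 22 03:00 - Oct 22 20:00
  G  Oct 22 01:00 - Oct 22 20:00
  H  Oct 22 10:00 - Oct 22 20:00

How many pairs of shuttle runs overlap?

5

Check each pair: they overlap iff neither finishes before the other starts.
Sorted by start: C, D, E, G, F, H.
D starts before C ends → C and D overlap.
E starts after C ends, so nothing later overlaps C either.
E starts before D ends → D and E overlap.
G starts after D ends, so nothing later overlaps D either.
G starts after E ends, so nothing later overlaps E either.
F starts before G ends → G and F overlap.
H starts before G ends → G and H overlap.
H starts before F ends → F and H overlap.
Overlapping pairs: C & D, D & E, F & G, F & H, G & H — 5 in total.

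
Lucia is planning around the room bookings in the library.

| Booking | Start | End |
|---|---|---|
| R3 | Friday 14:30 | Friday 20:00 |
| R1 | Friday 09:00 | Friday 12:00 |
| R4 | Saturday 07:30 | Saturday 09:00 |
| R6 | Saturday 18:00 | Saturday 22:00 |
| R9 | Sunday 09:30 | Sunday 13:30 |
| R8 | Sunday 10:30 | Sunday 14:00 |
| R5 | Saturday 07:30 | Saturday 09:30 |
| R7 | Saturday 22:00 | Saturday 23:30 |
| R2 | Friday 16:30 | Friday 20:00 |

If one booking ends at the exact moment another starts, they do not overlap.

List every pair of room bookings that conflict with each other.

Two intervals overlap when each starts before the other ends.
Sorted by start: R1, R3, R2, R4, R5, R6, R7, R9, R8.
R3 starts after R1 ends — done with R1.
R2 starts before R3 ends → R3 and R2 overlap.
R4 starts after R3 ends — done with R3.
R4 starts after R2 ends — done with R2.
R5 starts before R4 ends → R4 and R5 overlap.
R6 starts after R4 ends — done with R4.
R6 starts after R5 ends — done with R5.
R7 starts exactly when R6 ends (back-to-back, no overlap) — done with R6.
R9 starts after R7 ends — done with R7.
R8 starts before R9 ends → R9 and R8 overlap.

R2 & R3, R4 & R5, R8 & R9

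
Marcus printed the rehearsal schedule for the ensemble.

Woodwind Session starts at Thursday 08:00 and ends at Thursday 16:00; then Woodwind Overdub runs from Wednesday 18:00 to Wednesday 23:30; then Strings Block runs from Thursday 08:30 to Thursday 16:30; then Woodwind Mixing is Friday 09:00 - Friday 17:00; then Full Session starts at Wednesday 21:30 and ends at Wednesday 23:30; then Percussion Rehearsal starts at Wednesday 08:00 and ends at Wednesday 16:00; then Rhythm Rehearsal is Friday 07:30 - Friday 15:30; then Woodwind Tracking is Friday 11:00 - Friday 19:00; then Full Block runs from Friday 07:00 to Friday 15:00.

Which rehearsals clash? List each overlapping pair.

Check each pair: they overlap iff neither finishes before the other starts.
Sorted by start: Percussion Rehearsal, Woodwind Overdub, Full Session, Woodwind Session, Strings Block, Full Block, Rhythm Rehearsal, Woodwind Mixing, Woodwind Tracking.
Woodwind Overdub starts after Percussion Rehearsal ends, so nothing later overlaps Percussion Rehearsal either.
Full Session starts before Woodwind Overdub ends → Woodwind Overdub and Full Session overlap.
Woodwind Session starts after Woodwind Overdub ends, so nothing later overlaps Woodwind Overdub either.
Woodwind Session starts after Full Session ends, so nothing later overlaps Full Session either.
Strings Block starts before Woodwind Session ends → Woodwind Session and Strings Block overlap.
Full Block starts after Woodwind Session ends, so nothing later overlaps Woodwind Session either.
Full Block starts after Strings Block ends, so nothing later overlaps Strings Block either.
Rhythm Rehearsal starts before Full Block ends → Full Block and Rhythm Rehearsal overlap.
Woodwind Mixing starts before Full Block ends → Full Block and Woodwind Mixing overlap.
Woodwind Tracking starts before Full Block ends → Full Block and Woodwind Tracking overlap.
Woodwind Mixing starts before Rhythm Rehearsal ends → Rhythm Rehearsal and Woodwind Mixing overlap.
Woodwind Tracking starts before Rhythm Rehearsal ends → Rhythm Rehearsal and Woodwind Tracking overlap.
Woodwind Tracking starts before Woodwind Mixing ends → Woodwind Mixing and Woodwind Tracking overlap.

Full Block & Rhythm Rehearsal, Full Block & Woodwind Mixing, Full Block & Woodwind Tracking, Full Session & Woodwind Overdub, Rhythm Rehearsal & Woodwind Mixing, Rhythm Rehearsal & Woodwind Tracking, Strings Block & Woodwind Session, Woodwind Mixing & Woodwind Tracking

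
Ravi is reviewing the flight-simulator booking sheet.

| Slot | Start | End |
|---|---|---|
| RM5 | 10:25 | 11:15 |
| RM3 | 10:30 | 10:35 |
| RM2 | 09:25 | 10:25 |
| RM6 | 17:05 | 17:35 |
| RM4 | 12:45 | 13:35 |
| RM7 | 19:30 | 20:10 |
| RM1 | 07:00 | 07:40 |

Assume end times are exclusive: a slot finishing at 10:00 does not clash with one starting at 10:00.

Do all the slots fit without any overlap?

Sorted by start: RM1, RM2, RM5, RM3, RM4, RM6, RM7.
RM2 starts after RM1 ends — done with RM1.
RM5 starts exactly when RM2 ends (back-to-back, no overlap) — done with RM2.
RM3 starts before RM5 ends → RM5 and RM3 overlap.
That's a conflict, so the schedule is not conflict-free.

No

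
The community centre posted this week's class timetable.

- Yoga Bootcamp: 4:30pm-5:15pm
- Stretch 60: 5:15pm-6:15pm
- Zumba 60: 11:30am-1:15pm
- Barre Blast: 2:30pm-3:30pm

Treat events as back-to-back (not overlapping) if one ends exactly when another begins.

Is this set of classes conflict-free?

Sorted by start: Zumba 60, Barre Blast, Yoga Bootcamp, Stretch 60.
Barre Blast starts after Zumba 60 ends — done with Zumba 60.
Yoga Bootcamp starts after Barre Blast ends — done with Barre Blast.
Stretch 60 starts exactly when Yoga Bootcamp ends (back-to-back, no overlap).
Every pair is clear; the schedule has no overlaps.

Yes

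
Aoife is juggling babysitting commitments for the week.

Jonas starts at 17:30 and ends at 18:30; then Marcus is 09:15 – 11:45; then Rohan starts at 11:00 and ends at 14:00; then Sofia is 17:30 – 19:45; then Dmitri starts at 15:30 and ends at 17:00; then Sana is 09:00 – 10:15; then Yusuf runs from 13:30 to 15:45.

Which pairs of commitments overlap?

Dmitri & Yusuf, Jonas & Sofia, Marcus & Rohan, Marcus & Sana, Rohan & Yusuf

Two intervals overlap when each starts before the other ends.
Sorted by start: Sana, Marcus, Rohan, Yusuf, Dmitri, Jonas, Sofia.
Marcus starts before Sana ends → Sana and Marcus overlap.
Rohan starts after Sana ends, so nothing later overlaps Sana either.
Rohan starts before Marcus ends → Marcus and Rohan overlap.
Yusuf starts after Marcus ends, so nothing later overlaps Marcus either.
Yusuf starts before Rohan ends → Rohan and Yusuf overlap.
Dmitri starts after Rohan ends, so nothing later overlaps Rohan either.
Dmitri starts before Yusuf ends → Yusuf and Dmitri overlap.
Jonas starts after Yusuf ends, so nothing later overlaps Yusuf either.
Jonas starts after Dmitri ends, so nothing later overlaps Dmitri either.
Sofia starts before Jonas ends → Jonas and Sofia overlap.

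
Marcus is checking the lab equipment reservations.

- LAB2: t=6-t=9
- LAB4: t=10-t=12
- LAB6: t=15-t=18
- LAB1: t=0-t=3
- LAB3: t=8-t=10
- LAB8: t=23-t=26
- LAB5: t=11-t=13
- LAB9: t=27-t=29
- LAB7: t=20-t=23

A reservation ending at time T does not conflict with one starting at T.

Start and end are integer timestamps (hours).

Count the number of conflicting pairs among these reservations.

2

Sorted by start: LAB1, LAB2, LAB3, LAB4, LAB5, LAB6, LAB7, LAB8, LAB9.
LAB2 starts after LAB1 ends — done with LAB1.
LAB3 starts before LAB2 ends → LAB2 and LAB3 overlap.
LAB4 starts after LAB2 ends — done with LAB2.
LAB4 starts exactly when LAB3 ends (back-to-back, no overlap) — done with LAB3.
LAB5 starts before LAB4 ends → LAB4 and LAB5 overlap.
LAB6 starts after LAB4 ends — done with LAB4.
LAB6 starts after LAB5 ends — done with LAB5.
LAB7 starts after LAB6 ends — done with LAB6.
LAB8 starts exactly when LAB7 ends (back-to-back, no overlap) — done with LAB7.
LAB9 starts after LAB8 ends.
Overlapping pairs: LAB2 & LAB3, LAB4 & LAB5 — 2 in total.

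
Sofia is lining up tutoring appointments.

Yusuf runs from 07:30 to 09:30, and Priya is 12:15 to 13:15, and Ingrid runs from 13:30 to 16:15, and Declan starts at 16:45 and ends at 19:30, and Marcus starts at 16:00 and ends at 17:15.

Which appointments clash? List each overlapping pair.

Sorted by start: Yusuf, Priya, Ingrid, Marcus, Declan.
Priya starts after Yusuf ends, so nothing later overlaps Yusuf either.
Ingrid starts after Priya ends, so nothing later overlaps Priya either.
Marcus starts before Ingrid ends → Ingrid and Marcus overlap.
Declan starts after Ingrid ends.
Declan starts before Marcus ends → Marcus and Declan overlap.

Declan & Marcus, Ingrid & Marcus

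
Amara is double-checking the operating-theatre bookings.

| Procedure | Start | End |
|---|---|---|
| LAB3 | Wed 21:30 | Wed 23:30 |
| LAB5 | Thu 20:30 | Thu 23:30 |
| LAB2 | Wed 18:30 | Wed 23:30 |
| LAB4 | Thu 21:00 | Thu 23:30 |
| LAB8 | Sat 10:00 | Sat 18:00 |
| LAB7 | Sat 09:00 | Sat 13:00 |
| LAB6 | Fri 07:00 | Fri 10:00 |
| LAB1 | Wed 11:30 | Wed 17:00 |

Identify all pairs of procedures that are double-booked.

LAB2 & LAB3, LAB4 & LAB5, LAB7 & LAB8

Check each pair: they overlap iff neither finishes before the other starts.
Sorted by start: LAB1, LAB2, LAB3, LAB5, LAB4, LAB6, LAB7, LAB8.
LAB2 starts after LAB1 ends, so nothing later overlaps LAB1 either.
LAB3 starts before LAB2 ends → LAB2 and LAB3 overlap.
LAB5 starts after LAB2 ends, so nothing later overlaps LAB2 either.
LAB5 starts after LAB3 ends, so nothing later overlaps LAB3 either.
LAB4 starts before LAB5 ends → LAB5 and LAB4 overlap.
LAB6 starts after LAB5 ends, so nothing later overlaps LAB5 either.
LAB6 starts after LAB4 ends, so nothing later overlaps LAB4 either.
LAB7 starts after LAB6 ends, so nothing later overlaps LAB6 either.
LAB8 starts before LAB7 ends → LAB7 and LAB8 overlap.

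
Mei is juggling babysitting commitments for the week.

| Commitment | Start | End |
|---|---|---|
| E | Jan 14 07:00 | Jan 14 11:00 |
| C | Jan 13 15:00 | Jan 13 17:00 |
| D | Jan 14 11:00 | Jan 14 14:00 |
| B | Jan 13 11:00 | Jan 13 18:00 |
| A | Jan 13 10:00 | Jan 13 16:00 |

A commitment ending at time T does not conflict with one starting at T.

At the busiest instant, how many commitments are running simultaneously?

3

Walk through starts and ends in time order (an end at T is processed before a start at T):
Jan 13 10:00 start A → 1
Jan 13 11:00 start B → 2
Jan 13 15:00 start C → 3
Jan 13 16:00 end A → 2
Jan 13 17:00 end C → 1
Jan 13 18:00 end B → 0
Jan 14 07:00 start E → 1
Jan 14 11:00 end E → 0
Jan 14 11:00 start D → 1
Jan 14 14:00 end D → 0
Peak is 3, at Jan 13 15:00 (A, B, C).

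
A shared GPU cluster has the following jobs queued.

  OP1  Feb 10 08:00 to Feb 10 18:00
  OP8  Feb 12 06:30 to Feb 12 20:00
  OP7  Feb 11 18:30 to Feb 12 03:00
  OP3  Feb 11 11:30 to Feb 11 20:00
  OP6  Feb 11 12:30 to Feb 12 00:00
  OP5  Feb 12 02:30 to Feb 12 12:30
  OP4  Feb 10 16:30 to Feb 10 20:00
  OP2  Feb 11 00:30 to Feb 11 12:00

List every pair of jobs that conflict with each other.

Sorted by start: OP1, OP4, OP2, OP3, OP6, OP7, OP5, OP8.
OP4 starts before OP1 ends → OP1 and OP4 overlap.
OP2 starts after OP1 ends, so nothing later overlaps OP1 either.
OP2 starts after OP4 ends, so nothing later overlaps OP4 either.
OP3 starts before OP2 ends → OP2 and OP3 overlap.
OP6 starts after OP2 ends, so nothing later overlaps OP2 either.
OP6 starts before OP3 ends → OP3 and OP6 overlap.
OP7 starts before OP3 ends → OP3 and OP7 overlap.
OP5 starts after OP3 ends, so nothing later overlaps OP3 either.
OP7 starts before OP6 ends → OP6 and OP7 overlap.
OP5 starts after OP6 ends, so nothing later overlaps OP6 either.
OP5 starts before OP7 ends → OP7 and OP5 overlap.
OP8 starts after OP7 ends.
OP8 starts before OP5 ends → OP5 and OP8 overlap.

OP1 & OP4, OP2 & OP3, OP3 & OP6, OP3 & OP7, OP5 & OP7, OP5 & OP8, OP6 & OP7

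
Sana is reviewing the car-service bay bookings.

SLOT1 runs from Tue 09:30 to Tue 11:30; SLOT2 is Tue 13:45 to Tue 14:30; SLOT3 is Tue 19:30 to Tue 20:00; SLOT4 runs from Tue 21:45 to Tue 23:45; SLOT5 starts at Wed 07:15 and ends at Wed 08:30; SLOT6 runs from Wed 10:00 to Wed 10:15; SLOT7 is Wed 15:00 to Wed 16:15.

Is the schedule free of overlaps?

Yes

Sorted by start: SLOT1, SLOT2, SLOT3, SLOT4, SLOT5, SLOT6, SLOT7.
SLOT2 starts after SLOT1 ends — done with SLOT1.
SLOT3 starts after SLOT2 ends — done with SLOT2.
SLOT4 starts after SLOT3 ends — done with SLOT3.
SLOT5 starts after SLOT4 ends — done with SLOT4.
SLOT6 starts after SLOT5 ends — done with SLOT5.
SLOT7 starts after SLOT6 ends.
Every pair is clear; the schedule has no overlaps.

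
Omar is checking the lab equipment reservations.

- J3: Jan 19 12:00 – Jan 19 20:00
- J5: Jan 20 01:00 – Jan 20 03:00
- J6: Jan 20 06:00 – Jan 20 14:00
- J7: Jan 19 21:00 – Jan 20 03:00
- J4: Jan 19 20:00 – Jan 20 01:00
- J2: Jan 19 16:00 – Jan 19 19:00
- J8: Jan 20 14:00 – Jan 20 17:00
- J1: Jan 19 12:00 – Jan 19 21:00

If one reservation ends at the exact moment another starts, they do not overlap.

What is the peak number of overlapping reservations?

3

Walk through starts and ends in time order (an end at T is processed before a start at T):
Jan 19 12:00 start J1 → 1
Jan 19 12:00 start J3 → 2
Jan 19 16:00 start J2 → 3
Jan 19 19:00 end J2 → 2
Jan 19 20:00 end J3 → 1
Jan 19 20:00 start J4 → 2
Jan 19 21:00 end J1 → 1
Jan 19 21:00 start J7 → 2
Jan 20 01:00 end J4 → 1
Jan 20 01:00 start J5 → 2
Jan 20 03:00 end J5 → 1
Jan 20 03:00 end J7 → 0
Jan 20 06:00 start J6 → 1
Jan 20 14:00 end J6 → 0
Jan 20 14:00 start J8 → 1
Jan 20 17:00 end J8 → 0
Peak is 3, at Jan 19 16:00 (J1, J2, J3).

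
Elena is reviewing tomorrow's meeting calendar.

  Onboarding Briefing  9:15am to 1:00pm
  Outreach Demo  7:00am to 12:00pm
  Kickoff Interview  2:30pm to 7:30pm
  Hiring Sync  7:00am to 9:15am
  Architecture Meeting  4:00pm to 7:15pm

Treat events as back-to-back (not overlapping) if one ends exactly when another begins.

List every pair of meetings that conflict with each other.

Sorted by start: Outreach Demo, Hiring Sync, Onboarding Briefing, Kickoff Interview, Architecture Meeting.
Hiring Sync starts before Outreach Demo ends → Outreach Demo and Hiring Sync overlap.
Onboarding Briefing starts before Outreach Demo ends → Outreach Demo and Onboarding Briefing overlap.
Kickoff Interview starts after Outreach Demo ends, so nothing later overlaps Outreach Demo either.
Onboarding Briefing starts exactly when Hiring Sync ends (back-to-back, no overlap), so nothing later overlaps Hiring Sync either.
Kickoff Interview starts after Onboarding Briefing ends, so nothing later overlaps Onboarding Briefing either.
Architecture Meeting starts before Kickoff Interview ends → Kickoff Interview and Architecture Meeting overlap.

Architecture Meeting & Kickoff Interview, Hiring Sync & Outreach Demo, Onboarding Briefing & Outreach Demo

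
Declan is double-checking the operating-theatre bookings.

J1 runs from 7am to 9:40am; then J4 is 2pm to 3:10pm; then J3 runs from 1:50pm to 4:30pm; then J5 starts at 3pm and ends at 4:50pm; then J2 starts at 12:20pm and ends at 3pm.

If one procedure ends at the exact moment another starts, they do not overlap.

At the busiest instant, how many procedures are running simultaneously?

Walk through starts and ends in time order (an end at T is processed before a start at T):
7am start J1 → 1
9:40am end J1 → 0
12:20pm start J2 → 1
1:50pm start J3 → 2
2pm start J4 → 3
3pm end J2 → 2
3pm start J5 → 3
3:10pm end J4 → 2
4:30pm end J3 → 1
4:50pm end J5 → 0
Peak is 3, at 2pm (J2, J3, J4).

3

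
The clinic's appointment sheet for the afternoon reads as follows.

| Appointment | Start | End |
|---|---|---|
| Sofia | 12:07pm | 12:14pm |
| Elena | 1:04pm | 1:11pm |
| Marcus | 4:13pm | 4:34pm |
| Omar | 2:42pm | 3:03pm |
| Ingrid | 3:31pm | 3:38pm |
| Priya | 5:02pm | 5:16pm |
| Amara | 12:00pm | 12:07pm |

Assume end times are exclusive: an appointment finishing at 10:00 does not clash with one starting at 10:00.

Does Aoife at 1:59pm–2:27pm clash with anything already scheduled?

No — it doesn't clash with anything

Amara: ends 12:07pm at or before Aoife starts 1:59pm → clear.
Sofia: ends 12:14pm at or before Aoife starts 1:59pm → clear.
Elena: ends 1:11pm at or before Aoife starts 1:59pm → clear.
Omar: starts 2:42pm at or after Aoife ends 2:27pm → clear.
Ingrid: starts 3:31pm at or after Aoife ends 2:27pm → clear.
Marcus: starts 4:13pm at or after Aoife ends 2:27pm → clear.
Priya: starts 5:02pm at or after Aoife ends 2:27pm → clear.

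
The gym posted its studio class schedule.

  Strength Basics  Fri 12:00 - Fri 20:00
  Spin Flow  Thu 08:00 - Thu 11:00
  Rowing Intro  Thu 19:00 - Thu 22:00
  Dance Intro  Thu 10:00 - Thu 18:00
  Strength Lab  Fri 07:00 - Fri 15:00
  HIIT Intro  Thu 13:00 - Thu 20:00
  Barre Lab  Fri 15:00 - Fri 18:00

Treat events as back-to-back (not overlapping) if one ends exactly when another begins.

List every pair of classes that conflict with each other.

Barre Lab & Strength Basics, Dance Intro & HIIT Intro, Dance Intro & Spin Flow, HIIT Intro & Rowing Intro, Strength Basics & Strength Lab

Sorted by start: Spin Flow, Dance Intro, HIIT Intro, Rowing Intro, Strength Lab, Strength Basics, Barre Lab.
Dance Intro starts before Spin Flow ends → Spin Flow and Dance Intro overlap.
HIIT Intro starts after Spin Flow ends — done with Spin Flow.
HIIT Intro starts before Dance Intro ends → Dance Intro and HIIT Intro overlap.
Rowing Intro starts after Dance Intro ends — done with Dance Intro.
Rowing Intro starts before HIIT Intro ends → HIIT Intro and Rowing Intro overlap.
Strength Lab starts after HIIT Intro ends — done with HIIT Intro.
Strength Lab starts after Rowing Intro ends — done with Rowing Intro.
Strength Basics starts before Strength Lab ends → Strength Lab and Strength Basics overlap.
Barre Lab starts exactly when Strength Lab ends (back-to-back, no overlap).
Barre Lab starts before Strength Basics ends → Strength Basics and Barre Lab overlap.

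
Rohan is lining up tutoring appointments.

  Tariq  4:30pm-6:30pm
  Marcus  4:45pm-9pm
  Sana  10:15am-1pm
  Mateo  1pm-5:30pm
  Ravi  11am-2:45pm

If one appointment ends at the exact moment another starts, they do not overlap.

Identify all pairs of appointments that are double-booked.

Marcus & Mateo, Marcus & Tariq, Mateo & Ravi, Mateo & Tariq, Ravi & Sana

Sorted by start: Sana, Ravi, Mateo, Tariq, Marcus.
Ravi starts before Sana ends → Sana and Ravi overlap.
Mateo starts exactly when Sana ends (back-to-back, no overlap), so Sana has no further overlaps.
Mateo starts before Ravi ends → Ravi and Mateo overlap.
Tariq starts after Ravi ends, so Ravi has no further overlaps.
Tariq starts before Mateo ends → Mateo and Tariq overlap.
Marcus starts before Mateo ends → Mateo and Marcus overlap.
Marcus starts before Tariq ends → Tariq and Marcus overlap.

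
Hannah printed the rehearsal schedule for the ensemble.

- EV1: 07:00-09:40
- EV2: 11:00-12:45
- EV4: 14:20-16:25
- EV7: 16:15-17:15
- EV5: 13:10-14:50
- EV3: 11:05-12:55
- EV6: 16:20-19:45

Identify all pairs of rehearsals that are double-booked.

EV2 & EV3, EV4 & EV5, EV4 & EV6, EV4 & EV7, EV6 & EV7

Sorted by start: EV1, EV2, EV3, EV5, EV4, EV7, EV6.
EV2 starts after EV1 ends, so EV1 has no further overlaps.
EV3 starts before EV2 ends → EV2 and EV3 overlap.
EV5 starts after EV2 ends, so EV2 has no further overlaps.
EV5 starts after EV3 ends, so EV3 has no further overlaps.
EV4 starts before EV5 ends → EV5 and EV4 overlap.
EV7 starts after EV5 ends, so EV5 has no further overlaps.
EV7 starts before EV4 ends → EV4 and EV7 overlap.
EV6 starts before EV4 ends → EV4 and EV6 overlap.
EV6 starts before EV7 ends → EV7 and EV6 overlap.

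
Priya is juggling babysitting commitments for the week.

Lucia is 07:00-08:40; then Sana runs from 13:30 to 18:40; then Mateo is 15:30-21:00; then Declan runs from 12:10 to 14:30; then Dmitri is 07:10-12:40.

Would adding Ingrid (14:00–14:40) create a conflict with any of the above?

Yes — it overlaps Declan, Sana

Lucia: ends 08:40 at or before Ingrid starts 14:00 → clear.
Dmitri: ends 12:40 at or before Ingrid starts 14:00 → clear.
Declan: starts 12:10 before Ingrid ends 14:40, and ends 14:30 after Ingrid starts 14:00 → overlap.
Sana: starts 13:30 before Ingrid ends 14:40, and ends 18:40 after Ingrid starts 14:00 → overlap.
Mateo: starts 15:30 at or after Ingrid ends 14:40 → clear.
Ingrid overlaps Sana, Declan.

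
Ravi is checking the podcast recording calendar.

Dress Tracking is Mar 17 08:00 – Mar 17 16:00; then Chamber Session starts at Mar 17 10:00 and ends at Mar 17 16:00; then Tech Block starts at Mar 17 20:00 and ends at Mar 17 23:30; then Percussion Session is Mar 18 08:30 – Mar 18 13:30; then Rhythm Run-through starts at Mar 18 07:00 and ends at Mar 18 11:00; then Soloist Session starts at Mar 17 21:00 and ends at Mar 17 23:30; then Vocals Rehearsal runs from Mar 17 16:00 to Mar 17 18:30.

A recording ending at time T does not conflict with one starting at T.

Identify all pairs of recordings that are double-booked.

Check each pair: they overlap iff neither finishes before the other starts.
Sorted by start: Dress Tracking, Chamber Session, Vocals Rehearsal, Tech Block, Soloist Session, Rhythm Run-through, Percussion Session.
Chamber Session starts before Dress Tracking ends → Dress Tracking and Chamber Session overlap.
Vocals Rehearsal starts exactly when Dress Tracking ends (back-to-back, no overlap) — done with Dress Tracking.
Vocals Rehearsal starts exactly when Chamber Session ends (back-to-back, no overlap) — done with Chamber Session.
Tech Block starts after Vocals Rehearsal ends — done with Vocals Rehearsal.
Soloist Session starts before Tech Block ends → Tech Block and Soloist Session overlap.
Rhythm Run-through starts after Tech Block ends — done with Tech Block.
Rhythm Run-through starts after Soloist Session ends — done with Soloist Session.
Percussion Session starts before Rhythm Run-through ends → Rhythm Run-through and Percussion Session overlap.

Chamber Session & Dress Tracking, Percussion Session & Rhythm Run-through, Soloist Session & Tech Block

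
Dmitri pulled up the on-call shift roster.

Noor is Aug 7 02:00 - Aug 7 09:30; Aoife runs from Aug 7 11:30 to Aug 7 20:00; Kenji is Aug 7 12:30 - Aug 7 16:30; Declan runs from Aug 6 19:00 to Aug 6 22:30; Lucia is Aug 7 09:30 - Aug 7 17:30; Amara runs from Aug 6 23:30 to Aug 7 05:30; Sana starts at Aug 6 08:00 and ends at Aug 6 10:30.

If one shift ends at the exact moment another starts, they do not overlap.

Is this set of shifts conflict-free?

No

Sorted by start: Sana, Declan, Amara, Noor, Lucia, Aoife, Kenji.
Declan starts after Sana ends, so nothing later overlaps Sana either.
Amara starts after Declan ends, so nothing later overlaps Declan either.
Noor starts before Amara ends → Amara and Noor overlap.
That's a conflict, so the schedule is not conflict-free.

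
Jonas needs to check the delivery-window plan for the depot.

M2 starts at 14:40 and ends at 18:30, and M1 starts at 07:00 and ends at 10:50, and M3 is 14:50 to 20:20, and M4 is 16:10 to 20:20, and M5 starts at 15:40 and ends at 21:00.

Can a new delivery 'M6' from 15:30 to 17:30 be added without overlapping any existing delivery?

M1: ends 10:50 at or before M6 starts 15:30 → clear.
M2: starts 14:40 before M6 ends 17:30, and ends 18:30 after M6 starts 15:30 → overlap.
M3: starts 14:50 before M6 ends 17:30, and ends 20:20 after M6 starts 15:30 → overlap.
M5: starts 15:40 before M6 ends 17:30, and ends 21:00 after M6 starts 15:30 → overlap.
M4: starts 16:10 before M6 ends 17:30, and ends 20:20 after M6 starts 15:30 → overlap.
M6 overlaps M2, M3, M4, M5.

No — it overlaps M2, M3, M4, M5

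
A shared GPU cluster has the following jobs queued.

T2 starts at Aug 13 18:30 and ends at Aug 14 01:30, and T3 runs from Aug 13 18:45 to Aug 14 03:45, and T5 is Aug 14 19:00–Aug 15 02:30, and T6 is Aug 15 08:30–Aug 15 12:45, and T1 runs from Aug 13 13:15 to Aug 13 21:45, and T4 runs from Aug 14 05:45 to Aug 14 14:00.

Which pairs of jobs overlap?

Sorted by start: T1, T2, T3, T4, T5, T6.
T2 starts before T1 ends → T1 and T2 overlap.
T3 starts before T1 ends → T1 and T3 overlap.
T4 starts after T1 ends; T1 is clear from here.
T3 starts before T2 ends → T2 and T3 overlap.
T4 starts after T2 ends; T2 is clear from here.
T4 starts after T3 ends; T3 is clear from here.
T5 starts after T4 ends; T4 is clear from here.
T6 starts after T5 ends.

T1 & T2, T1 & T3, T2 & T3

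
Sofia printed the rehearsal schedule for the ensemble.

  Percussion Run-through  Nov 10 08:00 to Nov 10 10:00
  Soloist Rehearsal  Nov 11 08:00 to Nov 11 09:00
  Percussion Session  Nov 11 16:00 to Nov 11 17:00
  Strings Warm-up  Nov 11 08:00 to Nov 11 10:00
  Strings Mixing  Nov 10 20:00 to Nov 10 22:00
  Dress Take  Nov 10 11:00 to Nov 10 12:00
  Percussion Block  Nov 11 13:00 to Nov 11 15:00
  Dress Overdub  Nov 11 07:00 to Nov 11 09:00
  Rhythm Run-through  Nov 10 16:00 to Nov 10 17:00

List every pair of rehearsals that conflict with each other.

Dress Overdub & Soloist Rehearsal, Dress Overdub & Strings Warm-up, Soloist Rehearsal & Strings Warm-up

Check each pair: they overlap iff neither finishes before the other starts.
Sorted by start: Percussion Run-through, Dress Take, Rhythm Run-through, Strings Mixing, Dress Overdub, Strings Warm-up, Soloist Rehearsal, Percussion Block, Percussion Session.
Dress Take starts after Percussion Run-through ends — done with Percussion Run-through.
Rhythm Run-through starts after Dress Take ends — done with Dress Take.
Strings Mixing starts after Rhythm Run-through ends — done with Rhythm Run-through.
Dress Overdub starts after Strings Mixing ends — done with Strings Mixing.
Strings Warm-up starts before Dress Overdub ends → Dress Overdub and Strings Warm-up overlap.
Soloist Rehearsal starts before Dress Overdub ends → Dress Overdub and Soloist Rehearsal overlap.
Percussion Block starts after Dress Overdub ends — done with Dress Overdub.
Soloist Rehearsal starts before Strings Warm-up ends → Strings Warm-up and Soloist Rehearsal overlap.
Percussion Block starts after Strings Warm-up ends — done with Strings Warm-up.
Percussion Block starts after Soloist Rehearsal ends — done with Soloist Rehearsal.
Percussion Session starts after Percussion Block ends.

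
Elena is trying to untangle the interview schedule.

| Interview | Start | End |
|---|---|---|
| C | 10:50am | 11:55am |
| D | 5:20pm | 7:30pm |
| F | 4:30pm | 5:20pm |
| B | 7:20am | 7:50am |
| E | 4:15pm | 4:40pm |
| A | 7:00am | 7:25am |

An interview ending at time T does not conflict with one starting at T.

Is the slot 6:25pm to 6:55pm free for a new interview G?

A: ends 7:25am at or before G starts 6:25pm → clear.
B: ends 7:50am at or before G starts 6:25pm → clear.
C: ends 11:55am at or before G starts 6:25pm → clear.
E: ends 4:40pm at or before G starts 6:25pm → clear.
F: ends 5:20pm at or before G starts 6:25pm → clear.
D: starts 5:20pm before G ends 6:55pm, and ends 7:30pm after G starts 6:25pm → overlap.
G overlaps D.

No — it overlaps D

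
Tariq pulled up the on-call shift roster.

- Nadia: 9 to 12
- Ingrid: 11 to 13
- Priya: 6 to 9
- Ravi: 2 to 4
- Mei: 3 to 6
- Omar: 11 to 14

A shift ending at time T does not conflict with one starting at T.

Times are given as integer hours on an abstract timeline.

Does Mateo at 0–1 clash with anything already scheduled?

No — it doesn't clash with anything

Ravi: starts 2 at or after Mateo ends 1 → clear.
Mei: starts 3 at or after Mateo ends 1 → clear.
Priya: starts 6 at or after Mateo ends 1 → clear.
Nadia: starts 9 at or after Mateo ends 1 → clear.
Ingrid: starts 11 at or after Mateo ends 1 → clear.
Omar: starts 11 at or after Mateo ends 1 → clear.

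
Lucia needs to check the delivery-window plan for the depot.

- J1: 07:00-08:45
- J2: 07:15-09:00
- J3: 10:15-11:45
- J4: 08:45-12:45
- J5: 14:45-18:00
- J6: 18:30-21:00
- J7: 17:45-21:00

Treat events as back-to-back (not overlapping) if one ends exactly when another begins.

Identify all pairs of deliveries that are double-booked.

Sorted by start: J1, J2, J4, J3, J5, J7, J6.
J2 starts before J1 ends → J1 and J2 overlap.
J4 starts exactly when J1 ends (back-to-back, no overlap); J1 is clear from here.
J4 starts before J2 ends → J2 and J4 overlap.
J3 starts after J2 ends; J2 is clear from here.
J3 starts before J4 ends → J4 and J3 overlap.
J5 starts after J4 ends; J4 is clear from here.
J5 starts after J3 ends; J3 is clear from here.
J7 starts before J5 ends → J5 and J7 overlap.
J6 starts after J5 ends.
J6 starts before J7 ends → J7 and J6 overlap.

J1 & J2, J2 & J4, J3 & J4, J5 & J7, J6 & J7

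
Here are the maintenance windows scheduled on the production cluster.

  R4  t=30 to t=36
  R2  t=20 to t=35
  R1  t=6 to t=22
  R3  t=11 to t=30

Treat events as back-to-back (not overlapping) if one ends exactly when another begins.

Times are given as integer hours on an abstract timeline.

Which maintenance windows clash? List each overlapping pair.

R1 & R2, R1 & R3, R2 & R3, R2 & R4

Sorted by start: R1, R3, R2, R4.
R3 starts before R1 ends → R1 and R3 overlap.
R2 starts before R1 ends → R1 and R2 overlap.
R4 starts after R1 ends.
R2 starts before R3 ends → R3 and R2 overlap.
R4 starts exactly when R3 ends (back-to-back, no overlap).
R4 starts before R2 ends → R2 and R4 overlap.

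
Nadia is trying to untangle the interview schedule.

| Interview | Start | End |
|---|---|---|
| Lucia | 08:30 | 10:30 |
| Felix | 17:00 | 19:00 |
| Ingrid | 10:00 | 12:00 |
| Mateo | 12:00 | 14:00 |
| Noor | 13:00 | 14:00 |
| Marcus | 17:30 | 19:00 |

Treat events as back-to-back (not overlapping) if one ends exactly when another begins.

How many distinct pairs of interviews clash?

Two intervals overlap when each starts before the other ends.
Sorted by start: Lucia, Ingrid, Mateo, Noor, Felix, Marcus.
Ingrid starts before Lucia ends → Lucia and Ingrid overlap.
Mateo starts after Lucia ends — done with Lucia.
Mateo starts exactly when Ingrid ends (back-to-back, no overlap) — done with Ingrid.
Noor starts before Mateo ends → Mateo and Noor overlap.
Felix starts after Mateo ends — done with Mateo.
Felix starts after Noor ends — done with Noor.
Marcus starts before Felix ends → Felix and Marcus overlap.
Overlapping pairs: Felix & Marcus, Ingrid & Lucia, Mateo & Noor — 3 in total.

3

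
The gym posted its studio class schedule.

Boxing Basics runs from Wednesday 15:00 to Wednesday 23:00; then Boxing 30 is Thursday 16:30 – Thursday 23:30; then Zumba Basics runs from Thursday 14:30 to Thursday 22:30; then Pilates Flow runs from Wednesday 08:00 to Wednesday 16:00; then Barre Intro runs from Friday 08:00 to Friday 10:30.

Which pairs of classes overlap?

Sorted by start: Pilates Flow, Boxing Basics, Zumba Basics, Boxing 30, Barre Intro.
Boxing Basics starts before Pilates Flow ends → Pilates Flow and Boxing Basics overlap.
Zumba Basics starts after Pilates Flow ends; Pilates Flow is clear from here.
Zumba Basics starts after Boxing Basics ends; Boxing Basics is clear from here.
Boxing 30 starts before Zumba Basics ends → Zumba Basics and Boxing 30 overlap.
Barre Intro starts after Zumba Basics ends.
Barre Intro starts after Boxing 30 ends.

Boxing 30 & Zumba Basics, Boxing Basics & Pilates Flow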